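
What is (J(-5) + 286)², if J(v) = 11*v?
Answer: 53361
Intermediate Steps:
(J(-5) + 286)² = (11*(-5) + 286)² = (-55 + 286)² = 231² = 53361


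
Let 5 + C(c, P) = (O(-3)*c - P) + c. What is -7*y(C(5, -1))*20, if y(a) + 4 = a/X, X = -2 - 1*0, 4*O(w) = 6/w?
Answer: 455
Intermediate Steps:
O(w) = 3/(2*w) (O(w) = (6/w)/4 = 3/(2*w))
X = -2 (X = -2 + 0 = -2)
C(c, P) = -5 + c/2 - P (C(c, P) = -5 + ((((3/2)/(-3))*c - P) + c) = -5 + ((((3/2)*(-⅓))*c - P) + c) = -5 + ((-c/2 - P) + c) = -5 + ((-P - c/2) + c) = -5 + (c/2 - P) = -5 + c/2 - P)
y(a) = -4 - a/2 (y(a) = -4 + a/(-2) = -4 + a*(-½) = -4 - a/2)
-7*y(C(5, -1))*20 = -7*(-4 - (-5 + (½)*5 - 1*(-1))/2)*20 = -7*(-4 - (-5 + 5/2 + 1)/2)*20 = -7*(-4 - ½*(-3/2))*20 = -7*(-4 + ¾)*20 = -7*(-13/4)*20 = (91/4)*20 = 455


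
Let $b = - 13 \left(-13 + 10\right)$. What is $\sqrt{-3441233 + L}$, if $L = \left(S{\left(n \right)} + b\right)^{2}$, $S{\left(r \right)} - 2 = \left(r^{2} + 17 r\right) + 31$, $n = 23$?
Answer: $i \sqrt{2457169} \approx 1567.5 i$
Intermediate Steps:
$S{\left(r \right)} = 33 + r^{2} + 17 r$ ($S{\left(r \right)} = 2 + \left(\left(r^{2} + 17 r\right) + 31\right) = 2 + \left(31 + r^{2} + 17 r\right) = 33 + r^{2} + 17 r$)
$b = 39$ ($b = \left(-13\right) \left(-3\right) = 39$)
$L = 984064$ ($L = \left(\left(33 + 23^{2} + 17 \cdot 23\right) + 39\right)^{2} = \left(\left(33 + 529 + 391\right) + 39\right)^{2} = \left(953 + 39\right)^{2} = 992^{2} = 984064$)
$\sqrt{-3441233 + L} = \sqrt{-3441233 + 984064} = \sqrt{-2457169} = i \sqrt{2457169}$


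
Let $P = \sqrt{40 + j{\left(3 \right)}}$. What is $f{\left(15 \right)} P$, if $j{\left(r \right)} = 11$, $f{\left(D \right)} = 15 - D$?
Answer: $0$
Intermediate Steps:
$P = \sqrt{51}$ ($P = \sqrt{40 + 11} = \sqrt{51} \approx 7.1414$)
$f{\left(15 \right)} P = \left(15 - 15\right) \sqrt{51} = 0 \sqrt{51} = 0$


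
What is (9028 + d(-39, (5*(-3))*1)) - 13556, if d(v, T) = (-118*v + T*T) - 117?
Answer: 182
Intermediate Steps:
d(v, T) = -117 + T² - 118*v (d(v, T) = (-118*v + T²) - 117 = (T² - 118*v) - 117 = -117 + T² - 118*v)
(9028 + d(-39, (5*(-3))*1)) - 13556 = (9028 + (-117 + ((5*(-3))*1)² - 118*(-39))) - 13556 = (9028 + (-117 + (-15*1)² + 4602)) - 13556 = (9028 + (-117 + (-15)² + 4602)) - 13556 = (9028 + (-117 + 225 + 4602)) - 13556 = (9028 + 4710) - 13556 = 13738 - 13556 = 182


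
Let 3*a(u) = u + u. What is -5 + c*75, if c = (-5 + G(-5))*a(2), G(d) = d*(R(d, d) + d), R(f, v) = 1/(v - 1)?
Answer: 6235/3 ≈ 2078.3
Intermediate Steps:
R(f, v) = 1/(-1 + v)
G(d) = d*(d + 1/(-1 + d)) (G(d) = d*(1/(-1 + d) + d) = d*(d + 1/(-1 + d)))
a(u) = 2*u/3 (a(u) = (u + u)/3 = (2*u)/3 = 2*u/3)
c = 250/9 (c = (-5 - 5*(1 - 5*(-1 - 5))/(-1 - 5))*((⅔)*2) = (-5 - 5*(1 - 5*(-6))/(-6))*(4/3) = (-5 - 5*(-⅙)*(1 + 30))*(4/3) = (-5 - 5*(-⅙)*31)*(4/3) = (-5 + 155/6)*(4/3) = (125/6)*(4/3) = 250/9 ≈ 27.778)
-5 + c*75 = -5 + (250/9)*75 = -5 + 6250/3 = 6235/3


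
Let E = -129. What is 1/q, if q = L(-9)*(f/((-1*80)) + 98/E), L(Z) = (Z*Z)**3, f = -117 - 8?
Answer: 688/293532579 ≈ 2.3439e-6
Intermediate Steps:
f = -125
L(Z) = Z**6 (L(Z) = (Z**2)**3 = Z**6)
q = 293532579/688 (q = (-9)**6*(-125/((-1*80)) + 98/(-129)) = 531441*(-125/(-80) + 98*(-1/129)) = 531441*(-125*(-1/80) - 98/129) = 531441*(25/16 - 98/129) = 531441*(1657/2064) = 293532579/688 ≈ 4.2665e+5)
1/q = 1/(293532579/688) = 688/293532579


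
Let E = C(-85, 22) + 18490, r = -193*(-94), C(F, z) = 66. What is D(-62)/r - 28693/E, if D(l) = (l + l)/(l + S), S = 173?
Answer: -28891587005/18683683836 ≈ -1.5464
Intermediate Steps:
r = 18142
D(l) = 2*l/(173 + l) (D(l) = (l + l)/(l + 173) = (2*l)/(173 + l) = 2*l/(173 + l))
E = 18556 (E = 66 + 18490 = 18556)
D(-62)/r - 28693/E = (2*(-62)/(173 - 62))/18142 - 28693/18556 = (2*(-62)/111)*(1/18142) - 28693*1/18556 = (2*(-62)*(1/111))*(1/18142) - 28693/18556 = -124/111*1/18142 - 28693/18556 = -62/1006881 - 28693/18556 = -28891587005/18683683836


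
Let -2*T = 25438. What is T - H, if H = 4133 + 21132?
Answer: -37984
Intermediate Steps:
T = -12719 (T = -½*25438 = -12719)
H = 25265
T - H = -12719 - 1*25265 = -12719 - 25265 = -37984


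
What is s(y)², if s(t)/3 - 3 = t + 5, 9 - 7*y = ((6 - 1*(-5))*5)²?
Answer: 78854400/49 ≈ 1.6093e+6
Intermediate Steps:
y = -3016/7 (y = 9/7 - 25*(6 - 1*(-5))²/7 = 9/7 - 25*(6 + 5)²/7 = 9/7 - (11*5)²/7 = 9/7 - ⅐*55² = 9/7 - ⅐*3025 = 9/7 - 3025/7 = -3016/7 ≈ -430.86)
s(t) = 24 + 3*t (s(t) = 9 + 3*(t + 5) = 9 + 3*(5 + t) = 9 + (15 + 3*t) = 24 + 3*t)
s(y)² = (24 + 3*(-3016/7))² = (24 - 9048/7)² = (-8880/7)² = 78854400/49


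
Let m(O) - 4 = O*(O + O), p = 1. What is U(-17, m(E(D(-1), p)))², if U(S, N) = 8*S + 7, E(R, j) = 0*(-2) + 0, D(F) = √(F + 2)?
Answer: 16641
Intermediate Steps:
D(F) = √(2 + F)
E(R, j) = 0 (E(R, j) = 0 + 0 = 0)
m(O) = 4 + 2*O² (m(O) = 4 + O*(O + O) = 4 + O*(2*O) = 4 + 2*O²)
U(S, N) = 7 + 8*S
U(-17, m(E(D(-1), p)))² = (7 + 8*(-17))² = (7 - 136)² = (-129)² = 16641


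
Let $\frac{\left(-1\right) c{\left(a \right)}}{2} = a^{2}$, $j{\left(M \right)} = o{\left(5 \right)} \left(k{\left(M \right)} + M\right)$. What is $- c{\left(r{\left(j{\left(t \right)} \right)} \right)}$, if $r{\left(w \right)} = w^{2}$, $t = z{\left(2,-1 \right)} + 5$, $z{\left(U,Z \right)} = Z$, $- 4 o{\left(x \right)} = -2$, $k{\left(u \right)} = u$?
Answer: $512$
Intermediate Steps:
$o{\left(x \right)} = \frac{1}{2}$ ($o{\left(x \right)} = \left(- \frac{1}{4}\right) \left(-2\right) = \frac{1}{2}$)
$t = 4$ ($t = -1 + 5 = 4$)
$j{\left(M \right)} = M$ ($j{\left(M \right)} = \frac{M + M}{2} = \frac{2 M}{2} = M$)
$c{\left(a \right)} = - 2 a^{2}$
$- c{\left(r{\left(j{\left(t \right)} \right)} \right)} = - \left(-2\right) \left(4^{2}\right)^{2} = - \left(-2\right) 16^{2} = - \left(-2\right) 256 = \left(-1\right) \left(-512\right) = 512$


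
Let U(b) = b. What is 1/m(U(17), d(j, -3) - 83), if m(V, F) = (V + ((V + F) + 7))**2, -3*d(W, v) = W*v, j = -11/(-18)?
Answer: 324/555025 ≈ 0.00058376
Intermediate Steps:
j = 11/18 (j = -11*(-1/18) = 11/18 ≈ 0.61111)
d(W, v) = -W*v/3
m(V, F) = (7 + F + 2*V)**2 (m(V, F) = (V + ((F + V) + 7))**2 = (V + (7 + F + V))**2 = (7 + F + 2*V)**2)
1/m(U(17), d(j, -3) - 83) = 1/((7 + (-1/3*11/18*(-3) - 83) + 2*17)**2) = 1/((7 + (11/18 - 83) + 34)**2) = 1/((7 - 1483/18 + 34)**2) = 1/((-745/18)**2) = 1/(555025/324) = 324/555025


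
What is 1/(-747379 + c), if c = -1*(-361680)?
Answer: -1/385699 ≈ -2.5927e-6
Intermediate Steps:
c = 361680
1/(-747379 + c) = 1/(-747379 + 361680) = 1/(-385699) = -1/385699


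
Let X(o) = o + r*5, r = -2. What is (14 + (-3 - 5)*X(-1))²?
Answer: 10404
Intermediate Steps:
X(o) = -10 + o (X(o) = o - 2*5 = o - 10 = -10 + o)
(14 + (-3 - 5)*X(-1))² = (14 + (-3 - 5)*(-10 - 1))² = (14 - 8*(-11))² = (14 + 88)² = 102² = 10404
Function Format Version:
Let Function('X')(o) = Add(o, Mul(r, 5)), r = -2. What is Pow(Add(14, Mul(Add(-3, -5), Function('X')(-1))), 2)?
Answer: 10404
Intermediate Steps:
Function('X')(o) = Add(-10, o) (Function('X')(o) = Add(o, Mul(-2, 5)) = Add(o, -10) = Add(-10, o))
Pow(Add(14, Mul(Add(-3, -5), Function('X')(-1))), 2) = Pow(Add(14, Mul(Add(-3, -5), Add(-10, -1))), 2) = Pow(Add(14, Mul(-8, -11)), 2) = Pow(Add(14, 88), 2) = Pow(102, 2) = 10404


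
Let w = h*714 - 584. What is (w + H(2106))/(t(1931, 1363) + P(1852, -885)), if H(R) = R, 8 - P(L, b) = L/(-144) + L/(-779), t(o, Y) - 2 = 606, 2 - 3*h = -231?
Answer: 1597834944/17702453 ≈ 90.261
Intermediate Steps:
h = 233/3 (h = 2/3 - 1/3*(-231) = 2/3 + 77 = 233/3 ≈ 77.667)
t(o, Y) = 608 (t(o, Y) = 2 + 606 = 608)
w = 54870 (w = (233/3)*714 - 584 = 55454 - 584 = 54870)
P(L, b) = 8 + 923*L/112176 (P(L, b) = 8 - (L/(-144) + L/(-779)) = 8 - (L*(-1/144) + L*(-1/779)) = 8 - (-L/144 - L/779) = 8 - (-923)*L/112176 = 8 + 923*L/112176)
(w + H(2106))/(t(1931, 1363) + P(1852, -885)) = (54870 + 2106)/(608 + (8 + (923/112176)*1852)) = 56976/(608 + (8 + 427349/28044)) = 56976/(608 + 651701/28044) = 56976/(17702453/28044) = 56976*(28044/17702453) = 1597834944/17702453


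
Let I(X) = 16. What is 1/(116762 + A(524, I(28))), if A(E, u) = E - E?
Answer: 1/116762 ≈ 8.5644e-6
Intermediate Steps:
A(E, u) = 0
1/(116762 + A(524, I(28))) = 1/(116762 + 0) = 1/116762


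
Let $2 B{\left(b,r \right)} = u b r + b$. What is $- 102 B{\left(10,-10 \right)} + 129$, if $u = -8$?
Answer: $-41181$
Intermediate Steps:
$B{\left(b,r \right)} = \frac{b}{2} - 4 b r$ ($B{\left(b,r \right)} = \frac{- 8 b r + b}{2} = \frac{b - 8 b r}{2} = \frac{b}{2} - 4 b r$)
$- 102 B{\left(10,-10 \right)} + 129 = - 102 \cdot \frac{1}{2} \cdot 10 \left(1 - -80\right) + 129 = - 102 \cdot \frac{1}{2} \cdot 10 \left(1 + 80\right) + 129 = - 102 \cdot \frac{1}{2} \cdot 10 \cdot 81 + 129 = \left(-102\right) 405 + 129 = -41310 + 129 = -41181$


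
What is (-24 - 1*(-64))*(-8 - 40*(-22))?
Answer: 34880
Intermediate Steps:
(-24 - 1*(-64))*(-8 - 40*(-22)) = (-24 + 64)*(-8 + 880) = 40*872 = 34880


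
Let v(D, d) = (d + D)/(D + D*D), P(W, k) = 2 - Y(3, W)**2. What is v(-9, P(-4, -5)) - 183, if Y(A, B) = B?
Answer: -13199/72 ≈ -183.32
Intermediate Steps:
P(W, k) = 2 - W**2
v(D, d) = (D + d)/(D + D**2)
v(-9, P(-4, -5)) - 183 = (-9 + (2 - 1*(-4)**2))/((-9)*(1 - 9)) - 183 = -1/9*(-9 + (2 - 1*16))/(-8) - 183 = -1/9*(-1/8)*(-9 + (2 - 16)) - 183 = -1/9*(-1/8)*(-9 - 14) - 183 = -1/9*(-1/8)*(-23) - 183 = -23/72 - 183 = -13199/72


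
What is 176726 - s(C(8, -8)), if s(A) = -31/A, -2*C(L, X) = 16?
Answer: 1413777/8 ≈ 1.7672e+5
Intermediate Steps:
C(L, X) = -8 (C(L, X) = -½*16 = -8)
176726 - s(C(8, -8)) = 176726 - (-31)/(-8) = 176726 - (-31)*(-1)/8 = 176726 - 1*31/8 = 176726 - 31/8 = 1413777/8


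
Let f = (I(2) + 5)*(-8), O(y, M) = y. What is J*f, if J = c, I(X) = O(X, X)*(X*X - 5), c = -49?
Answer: 1176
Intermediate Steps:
I(X) = X*(-5 + X**2) (I(X) = X*(X*X - 5) = X*(X**2 - 5) = X*(-5 + X**2))
J = -49
f = -24 (f = (2*(-5 + 2**2) + 5)*(-8) = (2*(-5 + 4) + 5)*(-8) = (2*(-1) + 5)*(-8) = (-2 + 5)*(-8) = 3*(-8) = -24)
J*f = -49*(-24) = 1176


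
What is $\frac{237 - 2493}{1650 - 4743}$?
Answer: $\frac{752}{1031} \approx 0.72939$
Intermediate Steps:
$\frac{237 - 2493}{1650 - 4743} = - \frac{2256}{-3093} = \left(-2256\right) \left(- \frac{1}{3093}\right) = \frac{752}{1031}$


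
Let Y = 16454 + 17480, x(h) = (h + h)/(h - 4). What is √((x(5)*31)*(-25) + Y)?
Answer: 2*√6546 ≈ 161.81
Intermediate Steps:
x(h) = 2*h/(-4 + h) (x(h) = (2*h)/(-4 + h) = 2*h/(-4 + h))
Y = 33934
√((x(5)*31)*(-25) + Y) = √(((2*5/(-4 + 5))*31)*(-25) + 33934) = √(((2*5/1)*31)*(-25) + 33934) = √(((2*5*1)*31)*(-25) + 33934) = √((10*31)*(-25) + 33934) = √(310*(-25) + 33934) = √(-7750 + 33934) = √26184 = 2*√6546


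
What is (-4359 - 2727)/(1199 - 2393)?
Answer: 1181/199 ≈ 5.9347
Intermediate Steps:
(-4359 - 2727)/(1199 - 2393) = -7086/(-1194) = -7086*(-1/1194) = 1181/199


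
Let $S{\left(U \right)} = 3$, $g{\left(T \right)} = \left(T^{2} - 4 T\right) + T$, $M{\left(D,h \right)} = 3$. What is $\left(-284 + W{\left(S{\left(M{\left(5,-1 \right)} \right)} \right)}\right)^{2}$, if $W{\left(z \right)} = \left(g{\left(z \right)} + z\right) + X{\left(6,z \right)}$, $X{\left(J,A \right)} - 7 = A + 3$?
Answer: $71824$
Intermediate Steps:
$X{\left(J,A \right)} = 10 + A$ ($X{\left(J,A \right)} = 7 + \left(A + 3\right) = 7 + \left(3 + A\right) = 10 + A$)
$g{\left(T \right)} = T^{2} - 3 T$
$W{\left(z \right)} = 10 + 2 z + z \left(-3 + z\right)$ ($W{\left(z \right)} = \left(z \left(-3 + z\right) + z\right) + \left(10 + z\right) = \left(z + z \left(-3 + z\right)\right) + \left(10 + z\right) = 10 + 2 z + z \left(-3 + z\right)$)
$\left(-284 + W{\left(S{\left(M{\left(5,-1 \right)} \right)} \right)}\right)^{2} = \left(-284 + \left(10 + 3^{2} - 3\right)\right)^{2} = \left(-284 + \left(10 + 9 - 3\right)\right)^{2} = \left(-284 + 16\right)^{2} = \left(-268\right)^{2} = 71824$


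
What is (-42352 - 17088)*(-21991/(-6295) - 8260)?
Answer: 617875340592/1259 ≈ 4.9077e+8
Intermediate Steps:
(-42352 - 17088)*(-21991/(-6295) - 8260) = -59440*(-21991*(-1/6295) - 8260) = -59440*(21991/6295 - 8260) = -59440*(-51974709/6295) = 617875340592/1259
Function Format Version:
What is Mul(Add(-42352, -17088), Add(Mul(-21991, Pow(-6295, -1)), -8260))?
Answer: Rational(617875340592, 1259) ≈ 4.9077e+8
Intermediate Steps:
Mul(Add(-42352, -17088), Add(Mul(-21991, Pow(-6295, -1)), -8260)) = Mul(-59440, Add(Mul(-21991, Rational(-1, 6295)), -8260)) = Mul(-59440, Add(Rational(21991, 6295), -8260)) = Mul(-59440, Rational(-51974709, 6295)) = Rational(617875340592, 1259)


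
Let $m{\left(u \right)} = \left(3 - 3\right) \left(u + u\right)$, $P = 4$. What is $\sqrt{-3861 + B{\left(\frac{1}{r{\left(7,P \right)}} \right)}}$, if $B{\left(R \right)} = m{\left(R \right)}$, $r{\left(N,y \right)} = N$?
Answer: $3 i \sqrt{429} \approx 62.137 i$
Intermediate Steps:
$m{\left(u \right)} = 0$ ($m{\left(u \right)} = 0 \cdot 2 u = 0$)
$B{\left(R \right)} = 0$
$\sqrt{-3861 + B{\left(\frac{1}{r{\left(7,P \right)}} \right)}} = \sqrt{-3861 + 0} = \sqrt{-3861} = 3 i \sqrt{429}$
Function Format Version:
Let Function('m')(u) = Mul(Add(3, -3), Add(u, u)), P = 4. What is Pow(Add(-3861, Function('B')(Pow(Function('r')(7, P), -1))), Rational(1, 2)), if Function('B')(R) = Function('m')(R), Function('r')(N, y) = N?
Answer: Mul(3, I, Pow(429, Rational(1, 2))) ≈ Mul(62.137, I)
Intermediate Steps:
Function('m')(u) = 0 (Function('m')(u) = Mul(0, Mul(2, u)) = 0)
Function('B')(R) = 0
Pow(Add(-3861, Function('B')(Pow(Function('r')(7, P), -1))), Rational(1, 2)) = Pow(Add(-3861, 0), Rational(1, 2)) = Pow(-3861, Rational(1, 2)) = Mul(3, I, Pow(429, Rational(1, 2)))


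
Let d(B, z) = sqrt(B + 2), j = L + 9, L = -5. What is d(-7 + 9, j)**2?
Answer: 4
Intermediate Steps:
j = 4 (j = -5 + 9 = 4)
d(B, z) = sqrt(2 + B)
d(-7 + 9, j)**2 = (sqrt(2 + (-7 + 9)))**2 = (sqrt(2 + 2))**2 = (sqrt(4))**2 = 2**2 = 4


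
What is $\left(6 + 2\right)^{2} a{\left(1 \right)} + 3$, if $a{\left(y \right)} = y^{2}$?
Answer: $67$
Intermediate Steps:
$\left(6 + 2\right)^{2} a{\left(1 \right)} + 3 = \left(6 + 2\right)^{2} \cdot 1^{2} + 3 = 8^{2} \cdot 1 + 3 = 64 \cdot 1 + 3 = 64 + 3 = 67$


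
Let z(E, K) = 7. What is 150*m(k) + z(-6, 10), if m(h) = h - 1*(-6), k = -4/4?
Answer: 757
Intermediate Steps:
k = -1 (k = -4*¼ = -1)
m(h) = 6 + h (m(h) = h + 6 = 6 + h)
150*m(k) + z(-6, 10) = 150*(6 - 1) + 7 = 150*5 + 7 = 750 + 7 = 757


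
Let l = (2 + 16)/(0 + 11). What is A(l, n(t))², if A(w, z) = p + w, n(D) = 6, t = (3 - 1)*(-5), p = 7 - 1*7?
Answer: 324/121 ≈ 2.6777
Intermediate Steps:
p = 0 (p = 7 - 7 = 0)
l = 18/11 ≈ 1.6364
t = -10 (t = 2*(-5) = -10)
A(w, z) = w (A(w, z) = 0 + w = w)
A(l, n(t))² = (18/11)² = 324/121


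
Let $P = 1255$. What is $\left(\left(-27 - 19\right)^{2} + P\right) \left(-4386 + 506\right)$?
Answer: $-13079480$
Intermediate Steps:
$\left(\left(-27 - 19\right)^{2} + P\right) \left(-4386 + 506\right) = \left(\left(-27 - 19\right)^{2} + 1255\right) \left(-4386 + 506\right) = \left(\left(-46\right)^{2} + 1255\right) \left(-3880\right) = \left(2116 + 1255\right) \left(-3880\right) = 3371 \left(-3880\right) = -13079480$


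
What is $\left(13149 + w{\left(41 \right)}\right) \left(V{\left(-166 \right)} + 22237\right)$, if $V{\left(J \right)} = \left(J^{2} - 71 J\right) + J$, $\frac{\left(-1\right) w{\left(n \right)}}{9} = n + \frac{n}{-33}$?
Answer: $785544849$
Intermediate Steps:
$w{\left(n \right)} = - \frac{96 n}{11}$ ($w{\left(n \right)} = - 9 \left(n + \frac{n}{-33}\right) = - 9 \left(n + n \left(- \frac{1}{33}\right)\right) = - 9 \left(n - \frac{n}{33}\right) = - 9 \frac{32 n}{33} = - \frac{96 n}{11}$)
$V{\left(J \right)} = J^{2} - 70 J$
$\left(13149 + w{\left(41 \right)}\right) \left(V{\left(-166 \right)} + 22237\right) = \left(13149 - \frac{3936}{11}\right) \left(- 166 \left(-70 - 166\right) + 22237\right) = \left(13149 - \frac{3936}{11}\right) \left(\left(-166\right) \left(-236\right) + 22237\right) = \frac{140703 \left(39176 + 22237\right)}{11} = \frac{140703}{11} \cdot 61413 = 785544849$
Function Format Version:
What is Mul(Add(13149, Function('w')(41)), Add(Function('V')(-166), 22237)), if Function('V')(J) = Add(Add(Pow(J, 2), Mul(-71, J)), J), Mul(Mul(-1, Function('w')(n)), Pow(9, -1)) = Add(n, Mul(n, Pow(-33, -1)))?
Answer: 785544849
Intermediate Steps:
Function('w')(n) = Mul(Rational(-96, 11), n) (Function('w')(n) = Mul(-9, Add(n, Mul(n, Pow(-33, -1)))) = Mul(-9, Add(n, Mul(n, Rational(-1, 33)))) = Mul(-9, Add(n, Mul(Rational(-1, 33), n))) = Mul(-9, Mul(Rational(32, 33), n)) = Mul(Rational(-96, 11), n))
Function('V')(J) = Add(Pow(J, 2), Mul(-70, J))
Mul(Add(13149, Function('w')(41)), Add(Function('V')(-166), 22237)) = Mul(Add(13149, Mul(Rational(-96, 11), 41)), Add(Mul(-166, Add(-70, -166)), 22237)) = Mul(Add(13149, Rational(-3936, 11)), Add(Mul(-166, -236), 22237)) = Mul(Rational(140703, 11), Add(39176, 22237)) = Mul(Rational(140703, 11), 61413) = 785544849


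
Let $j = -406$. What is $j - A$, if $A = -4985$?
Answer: $4579$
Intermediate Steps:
$j - A = -406 - -4985 = -406 + 4985 = 4579$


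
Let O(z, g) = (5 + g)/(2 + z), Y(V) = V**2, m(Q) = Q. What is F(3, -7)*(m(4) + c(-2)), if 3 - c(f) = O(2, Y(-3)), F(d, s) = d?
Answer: 21/2 ≈ 10.500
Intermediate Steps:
O(z, g) = (5 + g)/(2 + z)
c(f) = -1/2 (c(f) = 3 - (5 + (-3)**2)/(2 + 2) = 3 - (5 + 9)/4 = 3 - 14/4 = 3 - 1*7/2 = 3 - 7/2 = -1/2)
F(3, -7)*(m(4) + c(-2)) = 3*(4 - 1/2) = 3*(7/2) = 21/2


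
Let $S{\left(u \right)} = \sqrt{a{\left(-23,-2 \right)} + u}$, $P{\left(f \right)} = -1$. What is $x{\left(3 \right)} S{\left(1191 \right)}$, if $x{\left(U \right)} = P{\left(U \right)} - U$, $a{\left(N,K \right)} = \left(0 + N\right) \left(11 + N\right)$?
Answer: $- 12 \sqrt{163} \approx -153.21$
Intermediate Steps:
$a{\left(N,K \right)} = N \left(11 + N\right)$
$S{\left(u \right)} = \sqrt{276 + u}$ ($S{\left(u \right)} = \sqrt{- 23 \left(11 - 23\right) + u} = \sqrt{\left(-23\right) \left(-12\right) + u} = \sqrt{276 + u}$)
$x{\left(U \right)} = -1 - U$
$x{\left(3 \right)} S{\left(1191 \right)} = \left(-1 - 3\right) \sqrt{276 + 1191} = \left(-1 - 3\right) \sqrt{1467} = - 4 \cdot 3 \sqrt{163} = - 12 \sqrt{163}$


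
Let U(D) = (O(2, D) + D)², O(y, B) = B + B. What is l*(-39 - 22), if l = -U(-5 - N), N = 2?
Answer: 26901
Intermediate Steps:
O(y, B) = 2*B
U(D) = 9*D² (U(D) = (2*D + D)² = (3*D)² = 9*D²)
l = -441 (l = -9*(-5 - 1*2)² = -9*(-5 - 2)² = -9*(-7)² = -9*49 = -1*441 = -441)
l*(-39 - 22) = -441*(-39 - 22) = -441*(-61) = 26901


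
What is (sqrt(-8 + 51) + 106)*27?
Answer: 2862 + 27*sqrt(43) ≈ 3039.1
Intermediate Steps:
(sqrt(-8 + 51) + 106)*27 = (sqrt(43) + 106)*27 = (106 + sqrt(43))*27 = 2862 + 27*sqrt(43)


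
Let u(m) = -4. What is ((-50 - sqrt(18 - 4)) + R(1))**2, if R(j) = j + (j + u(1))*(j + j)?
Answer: (55 + sqrt(14))**2 ≈ 3450.6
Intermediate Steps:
R(j) = j + 2*j*(-4 + j) (R(j) = j + (j - 4)*(j + j) = j + (-4 + j)*(2*j) = j + 2*j*(-4 + j))
((-50 - sqrt(18 - 4)) + R(1))**2 = ((-50 - sqrt(18 - 4)) + 1*(-7 + 2*1))**2 = ((-50 - sqrt(14)) + 1*(-7 + 2))**2 = ((-50 - sqrt(14)) + 1*(-5))**2 = ((-50 - sqrt(14)) - 5)**2 = (-55 - sqrt(14))**2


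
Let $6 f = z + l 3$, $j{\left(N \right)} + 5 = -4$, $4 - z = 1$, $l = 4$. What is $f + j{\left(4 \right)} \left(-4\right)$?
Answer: $\frac{77}{2} \approx 38.5$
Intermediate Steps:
$z = 3$ ($z = 4 - 1 = 3$)
$j{\left(N \right)} = -9$ ($j{\left(N \right)} = -5 - 4 = -9$)
$f = \frac{5}{2}$ ($f = \frac{3 + 4 \cdot 3}{6} = \frac{3 + 12}{6} = \frac{1}{6} \cdot 15 = \frac{5}{2} \approx 2.5$)
$f + j{\left(4 \right)} \left(-4\right) = \frac{5}{2} - -36 = \frac{5}{2} + 36 = \frac{77}{2}$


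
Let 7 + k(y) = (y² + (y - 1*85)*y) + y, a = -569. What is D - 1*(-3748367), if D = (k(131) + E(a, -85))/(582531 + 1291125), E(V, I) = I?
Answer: 1170525057163/312276 ≈ 3.7484e+6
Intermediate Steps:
k(y) = -7 + y + y² + y*(-85 + y) (k(y) = -7 + ((y² + (y - 1*85)*y) + y) = -7 + ((y² + (y - 85)*y) + y) = -7 + ((y² + (-85 + y)*y) + y) = -7 + ((y² + y*(-85 + y)) + y) = -7 + (y + y² + y*(-85 + y)) = -7 + y + y² + y*(-85 + y))
D = 3871/312276 (D = ((-7 - 84*131 + 2*131²) - 85)/(582531 + 1291125) = ((-7 - 11004 + 2*17161) - 85)/1873656 = ((-7 - 11004 + 34322) - 85)*(1/1873656) = (23311 - 85)*(1/1873656) = 23226*(1/1873656) = 3871/312276 ≈ 0.012396)
D - 1*(-3748367) = 3871/312276 - 1*(-3748367) = 3871/312276 + 3748367 = 1170525057163/312276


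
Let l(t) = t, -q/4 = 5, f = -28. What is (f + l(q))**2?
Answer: 2304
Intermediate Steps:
q = -20 (q = -4*5 = -20)
(f + l(q))**2 = (-28 - 20)**2 = (-48)**2 = 2304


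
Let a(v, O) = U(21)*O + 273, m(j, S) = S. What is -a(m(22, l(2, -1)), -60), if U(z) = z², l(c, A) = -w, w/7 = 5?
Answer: 26187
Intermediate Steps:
w = 35 (w = 7*5 = 35)
l(c, A) = -35 (l(c, A) = -1*35 = -35)
a(v, O) = 273 + 441*O (a(v, O) = 21²*O + 273 = 441*O + 273 = 273 + 441*O)
-a(m(22, l(2, -1)), -60) = -(273 + 441*(-60)) = -(273 - 26460) = -1*(-26187) = 26187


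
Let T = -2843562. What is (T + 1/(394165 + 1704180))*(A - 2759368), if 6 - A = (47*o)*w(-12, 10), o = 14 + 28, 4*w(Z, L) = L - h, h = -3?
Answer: 6601107826753854479/839338 ≈ 7.8647e+12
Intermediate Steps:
w(Z, L) = 3/4 + L/4 (w(Z, L) = (L - 1*(-3))/4 = (L + 3)/4 = (3 + L)/4 = 3/4 + L/4)
o = 42
A = -12819/2 (A = 6 - 47*42*(3/4 + (1/4)*10) = 6 - 1974*(3/4 + 5/2) = 6 - 1974*13/4 = 6 - 1*12831/2 = 6 - 12831/2 = -12819/2 ≈ -6409.5)
(T + 1/(394165 + 1704180))*(A - 2759368) = (-2843562 + 1/(394165 + 1704180))*(-12819/2 - 2759368) = (-2843562 + 1/2098345)*(-5531555/2) = -5966774104889/2098345*(-5531555/2) = 6601107826753854479/839338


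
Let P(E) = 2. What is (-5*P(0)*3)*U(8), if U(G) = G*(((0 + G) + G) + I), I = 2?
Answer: -4320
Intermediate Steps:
U(G) = G*(2 + 2*G) (U(G) = G*(((0 + G) + G) + 2) = G*((G + G) + 2) = G*(2*G + 2) = G*(2 + 2*G))
(-5*P(0)*3)*U(8) = (-5*2*3)*(2*8*(1 + 8)) = (-10*3)*(2*8*9) = -30*144 = -4320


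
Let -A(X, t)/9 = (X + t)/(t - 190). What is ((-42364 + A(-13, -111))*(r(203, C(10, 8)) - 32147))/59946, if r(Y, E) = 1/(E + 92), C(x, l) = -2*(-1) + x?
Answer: 1776494552465/78189566 ≈ 22720.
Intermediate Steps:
A(X, t) = -9*(X + t)/(-190 + t) (A(X, t) = -9*(X + t)/(t - 190) = -9*(X + t)/(-190 + t))
C(x, l) = 2 + x
r(Y, E) = 1/(92 + E)
((-42364 + A(-13, -111))*(r(203, C(10, 8)) - 32147))/59946 = ((-42364 + 9*(-1*(-13) - 1*(-111))/(-190 - 111))*(1/(92 + (2 + 10)) - 32147))/59946 = ((-42364 + 9*(13 + 111)/(-301))*(1/(92 + 12) - 32147))*(1/59946) = ((-42364 + 9*(-1/301)*124)*(1/104 - 32147))*(1/59946) = ((-42364 - 1116/301)*(1/104 - 32147))*(1/59946) = -12752680/301*(-3343287/104)*(1/59946) = (5329483657395/3913)*(1/59946) = 1776494552465/78189566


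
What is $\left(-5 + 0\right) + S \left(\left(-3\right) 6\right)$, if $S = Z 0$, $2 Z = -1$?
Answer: $-5$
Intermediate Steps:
$Z = - \frac{1}{2}$ ($Z = \frac{1}{2} \left(-1\right) = - \frac{1}{2} \approx -0.5$)
$S = 0$ ($S = \left(- \frac{1}{2}\right) 0 = 0$)
$\left(-5 + 0\right) + S \left(\left(-3\right) 6\right) = \left(-5 + 0\right) + 0 \left(\left(-3\right) 6\right) = -5 + 0 \left(-18\right) = -5 + 0 = -5$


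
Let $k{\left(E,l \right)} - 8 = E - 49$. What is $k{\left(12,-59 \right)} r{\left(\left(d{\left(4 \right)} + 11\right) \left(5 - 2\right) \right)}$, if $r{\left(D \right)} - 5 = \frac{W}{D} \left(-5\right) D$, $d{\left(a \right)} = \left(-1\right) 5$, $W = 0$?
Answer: $-145$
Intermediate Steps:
$d{\left(a \right)} = -5$
$k{\left(E,l \right)} = -41 + E$ ($k{\left(E,l \right)} = 8 + \left(E - 49\right) = 8 + \left(-49 + E\right) = -41 + E$)
$r{\left(D \right)} = 5$ ($r{\left(D \right)} = 5 + \frac{0}{D} \left(-5\right) D = 5 + 0 \left(-5\right) D = 5 + 0 D = 5 + 0 = 5$)
$k{\left(12,-59 \right)} r{\left(\left(d{\left(4 \right)} + 11\right) \left(5 - 2\right) \right)} = \left(-41 + 12\right) 5 = \left(-29\right) 5 = -145$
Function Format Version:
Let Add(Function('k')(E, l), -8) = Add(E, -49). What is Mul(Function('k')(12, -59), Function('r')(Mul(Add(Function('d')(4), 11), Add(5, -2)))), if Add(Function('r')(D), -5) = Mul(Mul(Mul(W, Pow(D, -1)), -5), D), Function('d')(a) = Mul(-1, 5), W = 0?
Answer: -145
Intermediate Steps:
Function('d')(a) = -5
Function('k')(E, l) = Add(-41, E) (Function('k')(E, l) = Add(8, Add(E, -49)) = Add(8, Add(-49, E)) = Add(-41, E))
Function('r')(D) = 5 (Function('r')(D) = Add(5, Mul(Mul(Mul(0, Pow(D, -1)), -5), D)) = Add(5, Mul(Mul(0, -5), D)) = Add(5, Mul(0, D)) = Add(5, 0) = 5)
Mul(Function('k')(12, -59), Function('r')(Mul(Add(Function('d')(4), 11), Add(5, -2)))) = Mul(Add(-41, 12), 5) = Mul(-29, 5) = -145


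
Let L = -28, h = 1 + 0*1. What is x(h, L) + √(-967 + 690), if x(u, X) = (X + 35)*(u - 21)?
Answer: -140 + I*√277 ≈ -140.0 + 16.643*I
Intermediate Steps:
h = 1 (h = 1 + 0 = 1)
x(u, X) = (-21 + u)*(35 + X) (x(u, X) = (35 + X)*(-21 + u) = (-21 + u)*(35 + X))
x(h, L) + √(-967 + 690) = (-735 - 21*(-28) + 35*1 - 28*1) + √(-967 + 690) = (-735 + 588 + 35 - 28) + √(-277) = -140 + I*√277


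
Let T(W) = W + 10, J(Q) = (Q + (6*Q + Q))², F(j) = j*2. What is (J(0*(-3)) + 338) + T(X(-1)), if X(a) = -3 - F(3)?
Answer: 339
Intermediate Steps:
F(j) = 2*j
X(a) = -9 (X(a) = -3 - 2*3 = -3 - 1*6 = -3 - 6 = -9)
J(Q) = 64*Q² (J(Q) = (Q + 7*Q)² = (8*Q)² = 64*Q²)
T(W) = 10 + W
(J(0*(-3)) + 338) + T(X(-1)) = (64*(0*(-3))² + 338) + (10 - 9) = (64*0² + 338) + 1 = (64*0 + 338) + 1 = (0 + 338) + 1 = 338 + 1 = 339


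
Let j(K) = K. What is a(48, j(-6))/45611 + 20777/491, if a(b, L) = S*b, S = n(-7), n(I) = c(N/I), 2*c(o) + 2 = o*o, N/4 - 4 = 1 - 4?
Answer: 46434361315/1097355049 ≈ 42.315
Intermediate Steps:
N = 4 (N = 16 + 4*(1 - 4) = 16 + 4*(-3) = 16 - 12 = 4)
c(o) = -1 + o²/2 (c(o) = -1 + (o*o)/2 = -1 + o²/2)
n(I) = -1 + 8/I² (n(I) = -1 + (4/I)²/2 = -1 + (16/I²)/2 = -1 + 8/I²)
S = -41/49 (S = -1 + 8/(-7)² = -1 + 8*(1/49) = -1 + 8/49 = -41/49 ≈ -0.83673)
a(b, L) = -41*b/49
a(48, j(-6))/45611 + 20777/491 = -41/49*48/45611 + 20777/491 = -1968/49*1/45611 + 20777*(1/491) = -1968/2234939 + 20777/491 = 46434361315/1097355049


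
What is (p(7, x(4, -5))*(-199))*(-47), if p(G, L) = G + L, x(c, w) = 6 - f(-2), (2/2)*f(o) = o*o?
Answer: 84177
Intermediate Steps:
f(o) = o² (f(o) = o*o = o²)
x(c, w) = 2 (x(c, w) = 6 - 1*(-2)² = 6 - 1*4 = 6 - 4 = 2)
(p(7, x(4, -5))*(-199))*(-47) = ((7 + 2)*(-199))*(-47) = (9*(-199))*(-47) = -1791*(-47) = 84177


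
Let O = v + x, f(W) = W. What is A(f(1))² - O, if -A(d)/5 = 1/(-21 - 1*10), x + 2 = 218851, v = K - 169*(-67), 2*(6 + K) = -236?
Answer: -221076103/961 ≈ -2.3005e+5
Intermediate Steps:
K = -124 (K = -6 + (½)*(-236) = -6 - 118 = -124)
v = 11199 (v = -124 - 169*(-67) = -124 + 11323 = 11199)
x = 218849 (x = -2 + 218851 = 218849)
A(d) = 5/31 (A(d) = -5/(-21 - 1*10) = -5/(-21 - 10) = -5/(-31) = -5*(-1/31) = 5/31)
O = 230048 (O = 11199 + 218849 = 230048)
A(f(1))² - O = (5/31)² - 1*230048 = 25/961 - 230048 = -221076103/961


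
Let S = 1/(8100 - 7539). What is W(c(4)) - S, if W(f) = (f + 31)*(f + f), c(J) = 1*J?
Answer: 157079/561 ≈ 280.00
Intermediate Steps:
c(J) = J
W(f) = 2*f*(31 + f) (W(f) = (31 + f)*(2*f) = 2*f*(31 + f))
S = 1/561 ≈ 0.0017825
W(c(4)) - S = 2*4*(31 + 4) - 1*1/561 = 2*4*35 - 1/561 = 280 - 1/561 = 157079/561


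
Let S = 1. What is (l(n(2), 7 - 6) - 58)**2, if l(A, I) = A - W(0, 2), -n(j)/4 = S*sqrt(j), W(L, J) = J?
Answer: 3632 + 480*sqrt(2) ≈ 4310.8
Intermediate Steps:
n(j) = -4*sqrt(j)
l(A, I) = -2 + A (l(A, I) = A - 1*2 = A - 2 = -2 + A)
(l(n(2), 7 - 6) - 58)**2 = ((-2 - 4*sqrt(2)) - 58)**2 = (-60 - 4*sqrt(2))**2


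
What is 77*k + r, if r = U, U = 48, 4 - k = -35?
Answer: 3051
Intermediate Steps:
k = 39 (k = 4 - 1*(-35) = 4 + 35 = 39)
r = 48
77*k + r = 77*39 + 48 = 3003 + 48 = 3051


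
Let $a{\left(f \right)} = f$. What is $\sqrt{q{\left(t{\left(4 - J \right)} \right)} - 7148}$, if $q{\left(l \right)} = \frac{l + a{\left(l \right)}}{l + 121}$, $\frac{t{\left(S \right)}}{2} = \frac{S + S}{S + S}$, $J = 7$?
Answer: $\frac{20 i \sqrt{270354}}{123} \approx 84.546 i$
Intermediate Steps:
$t{\left(S \right)} = 2$ ($t{\left(S \right)} = 2 \frac{S + S}{S + S} = 2 \frac{2 S}{2 S} = 2 \cdot 2 S \frac{1}{2 S} = 2 \cdot 1 = 2$)
$q{\left(l \right)} = \frac{2 l}{121 + l}$ ($q{\left(l \right)} = \frac{l + l}{l + 121} = \frac{2 l}{121 + l}$)
$\sqrt{q{\left(t{\left(4 - J \right)} \right)} - 7148} = \sqrt{2 \cdot 2 \frac{1}{121 + 2} - 7148} = \sqrt{2 \cdot 2 \cdot \frac{1}{123} - 7148} = \sqrt{\frac{4}{123} - 7148} = \sqrt{- \frac{879200}{123}} = \frac{20 i \sqrt{270354}}{123}$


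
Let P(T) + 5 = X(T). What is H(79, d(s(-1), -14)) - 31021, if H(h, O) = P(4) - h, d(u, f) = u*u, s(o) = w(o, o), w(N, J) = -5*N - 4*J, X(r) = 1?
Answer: -31104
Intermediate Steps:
P(T) = -4 (P(T) = -5 + 1 = -4)
s(o) = -9*o (s(o) = -5*o - 4*o = -9*o)
d(u, f) = u²
H(h, O) = -4 - h
H(79, d(s(-1), -14)) - 31021 = (-4 - 1*79) - 31021 = (-4 - 79) - 31021 = -83 - 31021 = -31104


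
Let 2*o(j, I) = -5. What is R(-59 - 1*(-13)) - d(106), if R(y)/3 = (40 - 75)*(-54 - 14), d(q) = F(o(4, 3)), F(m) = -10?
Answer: 7150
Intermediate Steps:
o(j, I) = -5/2 (o(j, I) = (½)*(-5) = -5/2)
d(q) = -10
R(y) = 7140 (R(y) = 3*((40 - 75)*(-54 - 14)) = 3*(-35*(-68)) = 3*2380 = 7140)
R(-59 - 1*(-13)) - d(106) = 7140 - 1*(-10) = 7140 + 10 = 7150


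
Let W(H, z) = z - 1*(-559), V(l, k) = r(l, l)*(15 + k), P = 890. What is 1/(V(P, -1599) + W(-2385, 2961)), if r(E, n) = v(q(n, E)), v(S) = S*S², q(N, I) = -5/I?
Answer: 704969/2481491078 ≈ 0.00028409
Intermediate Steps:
v(S) = S³
r(E, n) = -125/E³ (r(E, n) = (-5/E)³ = -125/E³)
V(l, k) = -125*(15 + k)/l³ (V(l, k) = (-125/l³)*(15 + k) = -125*(15 + k)/l³)
W(H, z) = 559 + z (W(H, z) = z + 559 = 559 + z)
1/(V(P, -1599) + W(-2385, 2961)) = 1/(125*(-15 - 1*(-1599))/890³ + (559 + 2961)) = 1/(125*(1/704969000)*(-15 + 1599) + 3520) = 1/(125*(1/704969000)*1584 + 3520) = 1/(198/704969 + 3520) = 1/(2481491078/704969) = 704969/2481491078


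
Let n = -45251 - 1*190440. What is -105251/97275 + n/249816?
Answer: -16406741947/8100283800 ≈ -2.0255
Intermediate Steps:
n = -235691 (n = -45251 - 190440 = -235691)
-105251/97275 + n/249816 = -105251/97275 - 235691/249816 = -16406741947/8100283800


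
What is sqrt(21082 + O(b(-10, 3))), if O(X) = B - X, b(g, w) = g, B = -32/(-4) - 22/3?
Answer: sqrt(189834)/3 ≈ 145.23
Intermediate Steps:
B = 2/3 (B = -32*(-1/4) - 22*1/3 = 8 - 22/3 = 2/3 ≈ 0.66667)
O(X) = 2/3 - X
sqrt(21082 + O(b(-10, 3))) = sqrt(21082 + (2/3 - 1*(-10))) = sqrt(21082 + (2/3 + 10)) = sqrt(21082 + 32/3) = sqrt(63278/3) = sqrt(189834)/3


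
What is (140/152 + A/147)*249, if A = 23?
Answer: 499577/1862 ≈ 268.30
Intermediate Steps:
(140/152 + A/147)*249 = (140/152 + 23/147)*249 = (140*(1/152) + 23*(1/147))*249 = (35/38 + 23/147)*249 = (6019/5586)*249 = 499577/1862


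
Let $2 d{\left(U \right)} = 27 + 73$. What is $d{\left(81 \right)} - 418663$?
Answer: $-418613$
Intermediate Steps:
$d{\left(U \right)} = 50$ ($d{\left(U \right)} = \frac{27 + 73}{2} = \frac{1}{2} \cdot 100 = 50$)
$d{\left(81 \right)} - 418663 = 50 - 418663 = -418613$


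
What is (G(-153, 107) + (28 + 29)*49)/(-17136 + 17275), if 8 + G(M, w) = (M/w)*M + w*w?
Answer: 1546447/14873 ≈ 103.98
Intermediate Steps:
G(M, w) = -8 + w² + M²/w (G(M, w) = -8 + ((M/w)*M + w*w) = -8 + (M²/w + w²) = -8 + (w² + M²/w) = -8 + w² + M²/w)
(G(-153, 107) + (28 + 29)*49)/(-17136 + 17275) = ((-8 + 107² + (-153)²/107) + (28 + 29)*49)/(-17136 + 17275) = ((-8 + 11449 + 23409*(1/107)) + 57*49)/139 = ((-8 + 11449 + 23409/107) + 2793)*(1/139) = (1247596/107 + 2793)*(1/139) = (1546447/107)*(1/139) = 1546447/14873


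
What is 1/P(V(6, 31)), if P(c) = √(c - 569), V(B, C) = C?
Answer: -I*√538/538 ≈ -0.043113*I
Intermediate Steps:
P(c) = √(-569 + c)
1/P(V(6, 31)) = 1/(√(-569 + 31)) = 1/(√(-538)) = 1/(I*√538) = -I*√538/538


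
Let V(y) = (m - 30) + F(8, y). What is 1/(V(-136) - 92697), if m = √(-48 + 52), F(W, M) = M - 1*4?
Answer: -1/92865 ≈ -1.0768e-5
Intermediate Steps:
F(W, M) = -4 + M (F(W, M) = M - 4 = -4 + M)
m = 2 (m = √4 = 2)
V(y) = -32 + y (V(y) = (2 - 30) + (-4 + y) = -28 + (-4 + y) = -32 + y)
1/(V(-136) - 92697) = 1/((-32 - 136) - 92697) = 1/(-168 - 92697) = 1/(-92865) = -1/92865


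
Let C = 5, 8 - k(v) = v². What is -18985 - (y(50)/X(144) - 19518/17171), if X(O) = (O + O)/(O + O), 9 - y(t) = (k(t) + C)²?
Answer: 105879410443/17171 ≈ 6.1662e+6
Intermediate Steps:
k(v) = 8 - v²
y(t) = 9 - (13 - t²)² (y(t) = 9 - ((8 - t²) + 5)² = 9 - (13 - t²)²)
X(O) = 1 (X(O) = (2*O)/((2*O)) = (2*O)*(1/(2*O)) = 1)
-18985 - (y(50)/X(144) - 19518/17171) = -18985 - ((9 - (-13 + 50²)²)/1 - 19518/17171) = -18985 - ((9 - (-13 + 2500)²)*1 - 19518*1/17171) = -18985 - ((9 - 1*2487²)*1 - 19518/17171) = -18985 - ((9 - 1*6185169)*1 - 19518/17171) = -18985 - ((9 - 6185169)*1 - 19518/17171) = -18985 - (-6185160*1 - 19518/17171) = -18985 - (-6185160 - 19518/17171) = -18985 - 1*(-106205401878/17171) = -18985 + 106205401878/17171 = 105879410443/17171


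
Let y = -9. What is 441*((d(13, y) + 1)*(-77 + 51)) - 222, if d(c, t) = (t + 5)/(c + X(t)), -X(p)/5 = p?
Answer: -316020/29 ≈ -10897.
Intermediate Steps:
X(p) = -5*p
d(c, t) = (5 + t)/(c - 5*t) (d(c, t) = (t + 5)/(c - 5*t) = (5 + t)/(c - 5*t))
441*((d(13, y) + 1)*(-77 + 51)) - 222 = 441*(((5 - 9)/(13 - 5*(-9)) + 1)*(-77 + 51)) - 222 = 441*((-4/(13 + 45) + 1)*(-26)) - 222 = 441*((-4/58 + 1)*(-26)) - 222 = 441*(((1/58)*(-4) + 1)*(-26)) - 222 = 441*((-2/29 + 1)*(-26)) - 222 = 441*((27/29)*(-26)) - 222 = 441*(-702/29) - 222 = -309582/29 - 222 = -316020/29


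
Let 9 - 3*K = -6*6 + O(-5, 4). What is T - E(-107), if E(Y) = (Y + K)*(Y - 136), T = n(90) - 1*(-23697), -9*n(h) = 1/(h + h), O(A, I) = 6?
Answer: 1385099/1620 ≈ 855.00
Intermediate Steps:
n(h) = -1/(18*h) (n(h) = -1/(9*(h + h)) = -1/(2*h)/9 = -1/(18*h))
K = 13 (K = 3 - (-6*6 + 6)/3 = 3 - (-36 + 6)/3 = 3 - ⅓*(-30) = 3 + 10 = 13)
T = 38389139/1620 (T = -1/18/90 - 1*(-23697) = -1/18*1/90 + 23697 = -1/1620 + 23697 = 38389139/1620 ≈ 23697.)
E(Y) = (-136 + Y)*(13 + Y) (E(Y) = (Y + 13)*(Y - 136) = (13 + Y)*(-136 + Y) = (-136 + Y)*(13 + Y))
T - E(-107) = 38389139/1620 - (-1768 + (-107)² - 123*(-107)) = 38389139/1620 - (-1768 + 11449 + 13161) = 38389139/1620 - 1*22842 = 38389139/1620 - 22842 = 1385099/1620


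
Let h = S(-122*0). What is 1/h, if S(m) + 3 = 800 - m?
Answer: 1/797 ≈ 0.0012547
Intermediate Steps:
S(m) = 797 - m (S(m) = -3 + (800 - m) = 797 - m)
h = 797 (h = 797 - (-122)*0 = 797 - 1*0 = 797 + 0 = 797)
1/h = 1/797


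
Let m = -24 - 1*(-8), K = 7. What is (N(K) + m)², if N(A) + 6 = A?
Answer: 225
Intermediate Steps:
N(A) = -6 + A
m = -16 (m = -24 + 8 = -16)
(N(K) + m)² = ((-6 + 7) - 16)² = (1 - 16)² = (-15)² = 225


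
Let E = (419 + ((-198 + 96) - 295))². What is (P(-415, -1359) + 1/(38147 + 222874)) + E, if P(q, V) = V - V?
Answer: 126334165/261021 ≈ 484.00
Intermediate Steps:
E = 484 (E = (419 + (-102 - 295))² = (419 - 397)² = 22² = 484)
P(q, V) = 0
(P(-415, -1359) + 1/(38147 + 222874)) + E = (0 + 1/(38147 + 222874)) + 484 = (0 + 1/261021) + 484 = 1/261021 + 484 = 126334165/261021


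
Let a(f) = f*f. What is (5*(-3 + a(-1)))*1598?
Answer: -15980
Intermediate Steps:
a(f) = f**2
(5*(-3 + a(-1)))*1598 = (5*(-3 + (-1)**2))*1598 = (5*(-3 + 1))*1598 = (5*(-2))*1598 = -10*1598 = -15980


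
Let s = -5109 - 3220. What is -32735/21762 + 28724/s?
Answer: -897741503/181255698 ≈ -4.9529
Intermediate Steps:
s = -8329
-32735/21762 + 28724/s = -32735/21762 + 28724/(-8329) = -32735*1/21762 + 28724*(-1/8329) = -32735/21762 - 28724/8329 = -897741503/181255698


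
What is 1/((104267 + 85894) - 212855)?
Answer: -1/22694 ≈ -4.4064e-5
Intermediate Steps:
1/((104267 + 85894) - 212855) = 1/(190161 - 212855) = 1/(-22694) = -1/22694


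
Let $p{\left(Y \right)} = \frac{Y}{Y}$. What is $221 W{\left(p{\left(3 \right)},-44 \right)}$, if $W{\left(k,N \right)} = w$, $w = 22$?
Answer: $4862$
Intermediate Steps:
$p{\left(Y \right)} = 1$
$W{\left(k,N \right)} = 22$
$221 W{\left(p{\left(3 \right)},-44 \right)} = 221 \cdot 22 = 4862$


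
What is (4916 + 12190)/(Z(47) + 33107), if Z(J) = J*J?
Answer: 2851/5886 ≈ 0.48437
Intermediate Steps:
Z(J) = J²
(4916 + 12190)/(Z(47) + 33107) = (4916 + 12190)/(47² + 33107) = 17106/(2209 + 33107) = 17106/35316 = 17106*(1/35316) = 2851/5886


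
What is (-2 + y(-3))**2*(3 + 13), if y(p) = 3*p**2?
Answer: 10000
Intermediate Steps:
(-2 + y(-3))**2*(3 + 13) = (-2 + 3*(-3)**2)**2*(3 + 13) = (-2 + 3*9)**2*16 = (-2 + 27)**2*16 = 25**2*16 = 625*16 = 10000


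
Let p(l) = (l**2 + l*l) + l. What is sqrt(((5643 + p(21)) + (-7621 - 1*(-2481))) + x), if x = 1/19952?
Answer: sqrt(34981483711)/4988 ≈ 37.497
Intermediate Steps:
x = 1/19952 ≈ 5.0120e-5
p(l) = l + 2*l**2 (p(l) = (l**2 + l**2) + l = 2*l**2 + l = l + 2*l**2)
sqrt(((5643 + p(21)) + (-7621 - 1*(-2481))) + x) = sqrt(((5643 + 21*(1 + 2*21)) + (-7621 - 1*(-2481))) + 1/19952) = sqrt(((5643 + 21*(1 + 42)) + (-7621 + 2481)) + 1/19952) = sqrt(((5643 + 21*43) - 5140) + 1/19952) = sqrt(((5643 + 903) - 5140) + 1/19952) = sqrt((6546 - 5140) + 1/19952) = sqrt(1406 + 1/19952) = sqrt(28052513/19952) = sqrt(34981483711)/4988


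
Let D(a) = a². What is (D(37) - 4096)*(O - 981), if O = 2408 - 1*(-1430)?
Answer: -7791039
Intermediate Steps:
O = 3838 (O = 2408 + 1430 = 3838)
(D(37) - 4096)*(O - 981) = (37² - 4096)*(3838 - 981) = (1369 - 4096)*2857 = -2727*2857 = -7791039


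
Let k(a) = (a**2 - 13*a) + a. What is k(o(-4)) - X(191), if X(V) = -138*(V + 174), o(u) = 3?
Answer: 50343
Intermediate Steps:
X(V) = -24012 - 138*V (X(V) = -138*(174 + V) = -24012 - 138*V)
k(a) = a**2 - 12*a
k(o(-4)) - X(191) = 3*(-12 + 3) - (-24012 - 138*191) = 3*(-9) - (-24012 - 26358) = -27 - 1*(-50370) = -27 + 50370 = 50343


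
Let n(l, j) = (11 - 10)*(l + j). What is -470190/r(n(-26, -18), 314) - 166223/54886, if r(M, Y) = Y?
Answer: -12929521181/8617102 ≈ -1500.4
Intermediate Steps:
n(l, j) = j + l (n(l, j) = 1*(j + l) = j + l)
-470190/r(n(-26, -18), 314) - 166223/54886 = -470190/314 - 166223/54886 = -470190*1/314 - 166223*1/54886 = -235095/157 - 166223/54886 = -12929521181/8617102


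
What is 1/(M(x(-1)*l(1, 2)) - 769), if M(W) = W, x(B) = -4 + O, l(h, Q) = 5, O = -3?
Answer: -1/804 ≈ -0.0012438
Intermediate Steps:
x(B) = -7 (x(B) = -4 - 3 = -7)
1/(M(x(-1)*l(1, 2)) - 769) = 1/(-7*5 - 769) = 1/(-35 - 769) = 1/(-804) = -1/804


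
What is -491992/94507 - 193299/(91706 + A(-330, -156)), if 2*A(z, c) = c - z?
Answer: -2757805663/377177437 ≈ -7.3117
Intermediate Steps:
A(z, c) = c/2 - z/2 (A(z, c) = (c - z)/2 = c/2 - z/2)
-491992/94507 - 193299/(91706 + A(-330, -156)) = -491992/94507 - 193299/(91706 + ((1/2)*(-156) - 1/2*(-330))) = -491992*1/94507 - 193299/(91706 + (-78 + 165)) = -491992/94507 - 193299/(91706 + 87) = -491992/94507 - 193299/91793 = -2757805663/377177437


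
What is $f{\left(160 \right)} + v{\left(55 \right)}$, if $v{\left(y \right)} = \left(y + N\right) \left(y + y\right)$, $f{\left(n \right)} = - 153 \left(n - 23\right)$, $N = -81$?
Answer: $-23821$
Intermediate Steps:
$f{\left(n \right)} = 3519 - 153 n$ ($f{\left(n \right)} = - 153 \left(-23 + n\right) = 3519 - 153 n$)
$v{\left(y \right)} = 2 y \left(-81 + y\right)$ ($v{\left(y \right)} = \left(y - 81\right) \left(y + y\right) = \left(-81 + y\right) 2 y = 2 y \left(-81 + y\right)$)
$f{\left(160 \right)} + v{\left(55 \right)} = \left(3519 - 24480\right) + 2 \cdot 55 \left(-81 + 55\right) = \left(3519 - 24480\right) + 2 \cdot 55 \left(-26\right) = -20961 - 2860 = -23821$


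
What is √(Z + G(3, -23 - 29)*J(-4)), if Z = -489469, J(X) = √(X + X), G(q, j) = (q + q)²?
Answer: √(-489469 + 72*I*√2) ≈ 0.073 + 699.62*I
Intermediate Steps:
G(q, j) = 4*q² (G(q, j) = (2*q)² = 4*q²)
J(X) = √2*√X (J(X) = √(2*X) = √2*√X)
√(Z + G(3, -23 - 29)*J(-4)) = √(-489469 + (4*3²)*(√2*√(-4))) = √(-489469 + (4*9)*(√2*(2*I))) = √(-489469 + 36*(2*I*√2)) = √(-489469 + 72*I*√2)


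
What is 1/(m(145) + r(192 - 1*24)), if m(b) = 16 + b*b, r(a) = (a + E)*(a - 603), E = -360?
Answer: 1/104561 ≈ 9.5638e-6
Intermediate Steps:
r(a) = (-603 + a)*(-360 + a) (r(a) = (a - 360)*(a - 603) = (-360 + a)*(-603 + a) = (-603 + a)*(-360 + a))
m(b) = 16 + b**2
1/(m(145) + r(192 - 1*24)) = 1/((16 + 145**2) + (217080 + (192 - 1*24)**2 - 963*(192 - 1*24))) = 1/((16 + 21025) + (217080 + (192 - 24)**2 - 963*(192 - 24))) = 1/(21041 + (217080 + 168**2 - 963*168)) = 1/(21041 + (217080 + 28224 - 161784)) = 1/(21041 + 83520) = 1/104561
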